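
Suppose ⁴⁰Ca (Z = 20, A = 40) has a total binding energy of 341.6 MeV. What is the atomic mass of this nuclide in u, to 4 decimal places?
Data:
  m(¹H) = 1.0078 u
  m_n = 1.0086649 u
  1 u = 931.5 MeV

39.9626 u

Mass defect = 341.6 MeV / (931.5 MeV/u) = 0.366720 u
Constituent mass = 20(1.0078) + 20(1.0086649) = 40.3292980 u
Atomic mass = 40.3292980 − 0.366720 = 39.9625780 u ≈ 39.9626 u (to 4 decimal places)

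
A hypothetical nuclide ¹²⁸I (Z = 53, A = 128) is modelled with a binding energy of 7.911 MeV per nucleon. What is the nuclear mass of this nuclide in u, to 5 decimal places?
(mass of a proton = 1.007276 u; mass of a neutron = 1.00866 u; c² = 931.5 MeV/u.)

127.94806 u

Total binding energy = 128 × 7.911 = 1012.608 MeV
Mass defect = 1012.608 MeV / (931.5 MeV/u) = 1.0870725 u
Constituent mass = 53(1.007276) + 75(1.00866) = 129.035128 u
Nuclear mass = 129.035128 − 1.0870725 = 127.9480555 u ≈ 127.94806 u (to 5 decimal places)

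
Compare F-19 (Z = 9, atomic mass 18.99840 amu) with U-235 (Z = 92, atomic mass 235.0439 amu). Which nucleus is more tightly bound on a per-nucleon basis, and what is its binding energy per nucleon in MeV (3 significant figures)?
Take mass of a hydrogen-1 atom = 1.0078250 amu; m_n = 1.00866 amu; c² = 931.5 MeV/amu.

F-19: Σm = 9(1.0078250) + 10(1.00866) = 19.1570250 amu; Δm = 0.1586250 amu; E_B = 147.76 MeV; E_B/A = 7.777 MeV
U-235: Σm = 92(1.0078250) + 143(1.00866) = 236.9582800 amu; Δm = 1.9143800 amu; E_B = 1783.2 MeV; E_B/A = 7.588 MeV
F-19 has the higher binding energy per nucleon, so it is the more tightly bound nucleus.

F-19; 7.78 MeV/nucleon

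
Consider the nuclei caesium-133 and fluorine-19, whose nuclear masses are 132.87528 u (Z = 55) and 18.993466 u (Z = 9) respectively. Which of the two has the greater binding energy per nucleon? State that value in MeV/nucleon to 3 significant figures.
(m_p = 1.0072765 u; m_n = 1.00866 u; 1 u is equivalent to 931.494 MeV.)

caesium-133: Σm = 55(1.0072765) + 78(1.00866) = 134.0756875 u; Δm = 1.2004075 u; E_B = 1118.17 MeV; E_B/A = 8.407 MeV
fluorine-19: Σm = 9(1.0072765) + 10(1.00866) = 19.1520885 u; Δm = 0.1586225 u; E_B = 147.76 MeV; E_B/A = 7.777 MeV
caesium-133 has the higher binding energy per nucleon, so it is the more tightly bound nucleus.

caesium-133; 8.41 MeV/nucleon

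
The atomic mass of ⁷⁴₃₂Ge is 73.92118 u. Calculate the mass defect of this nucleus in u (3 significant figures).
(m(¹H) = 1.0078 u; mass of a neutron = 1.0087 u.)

0.694 u

Total constituent mass: 32 × 1.0078 + 42 × 1.0087 = 74.6150 u
Δm = 74.6150 − 73.92118 = 0.69382 u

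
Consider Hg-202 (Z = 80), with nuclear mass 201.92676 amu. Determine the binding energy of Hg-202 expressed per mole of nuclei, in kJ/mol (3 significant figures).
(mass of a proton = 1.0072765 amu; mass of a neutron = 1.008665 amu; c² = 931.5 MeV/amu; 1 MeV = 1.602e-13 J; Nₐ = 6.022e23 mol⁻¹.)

1.54e+11 kJ/mol

Mass of separated nucleons = 80(1.0072765) + 122(1.008665) = 80.5821200 + 123.057130 = 203.6392500 amu
Δm = 203.6392500 − 201.92676 = 1.7124900 amu
Binding energy = Δm·c² = 1.7124900 × 931.5 MeV/amu = 1595.18 MeV
Per nucleus in joules: 1595.18 MeV × 1.602e-13 J/MeV = 2.5555e-10 J
Per mole: 2.5555e-10 J × 6.022e23 mol⁻¹ = 1.5389e+14 J/mol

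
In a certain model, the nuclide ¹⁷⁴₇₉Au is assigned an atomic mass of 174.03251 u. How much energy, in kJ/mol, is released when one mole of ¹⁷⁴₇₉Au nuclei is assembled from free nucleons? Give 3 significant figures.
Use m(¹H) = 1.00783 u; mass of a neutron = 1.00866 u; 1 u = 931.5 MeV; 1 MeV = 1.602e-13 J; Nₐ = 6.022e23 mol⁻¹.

1.27e+11 kJ/mol

The nucleus contains 79 protons and 174 − 79 = 95 neutrons.
Total constituent mass: 79 × 1.00783 + 95 × 1.00866 = 175.44127 u
Δm = 175.44127 − 174.03251 = 1.40876 u
Converting to energy: 1.40876 u × 931.5 MeV/u = 1312.26 MeV
Per nucleus in joules: 1312.26 MeV × 1.602e-13 J/MeV = 2.1022e-10 J
Per mole: 2.1022e-10 J × 6.022e23 mol⁻¹ = 1.2659e+14 J/mol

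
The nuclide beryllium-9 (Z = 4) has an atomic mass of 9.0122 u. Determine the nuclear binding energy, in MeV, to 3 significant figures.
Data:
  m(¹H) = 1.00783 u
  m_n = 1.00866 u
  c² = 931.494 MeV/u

Mass of separated nucleons = 4(1.00783) + 5(1.00866) = 4.03132 + 5.04330 = 9.07462 u
Δm = 9.07462 − 9.0122 = 0.06242 u
E_B = 0.06242 × 931.494 = 58.1439 MeV

58.1 MeV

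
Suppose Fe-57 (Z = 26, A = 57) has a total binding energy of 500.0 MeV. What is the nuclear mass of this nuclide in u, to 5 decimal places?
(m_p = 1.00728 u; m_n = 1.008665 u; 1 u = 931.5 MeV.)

Mass defect = 500.0 MeV / (931.5 MeV/u) = 0.5367687 u
Constituent mass = 26(1.00728) + 31(1.008665) = 57.457895 u
Nuclear mass = 57.457895 − 0.5367687 = 56.9211263 u ≈ 56.92113 u (to 5 decimal places)

56.92113 u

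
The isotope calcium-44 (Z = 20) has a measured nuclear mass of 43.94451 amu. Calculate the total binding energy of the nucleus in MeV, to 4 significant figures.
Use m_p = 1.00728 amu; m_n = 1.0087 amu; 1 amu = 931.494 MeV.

With 20 protons and 24 neutrons (A = 44):
Σm = 20·m_p + 24·m_n = 20.14560 + 24.2088 = 44.35440 amu
The mass defect is 44.35440 − 43.94451 = 0.40989 amu.
Converting to energy: 0.40989 amu × 931.494 MeV/amu = 381.810 MeV

381.8 MeV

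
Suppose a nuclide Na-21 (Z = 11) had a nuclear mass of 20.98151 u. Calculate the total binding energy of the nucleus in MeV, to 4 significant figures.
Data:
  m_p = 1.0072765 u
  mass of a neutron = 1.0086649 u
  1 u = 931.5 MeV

With 11 protons and 10 neutrons (A = 21):
Total constituent mass: 11 × 1.0072765 + 10 × 1.0086649 = 21.1666905 u
Mass defect Δm = 21.1666905 − 20.98151 = 0.1851805 u
E_B = 0.1851805 × 931.5 = 172.496 MeV

172.5 MeV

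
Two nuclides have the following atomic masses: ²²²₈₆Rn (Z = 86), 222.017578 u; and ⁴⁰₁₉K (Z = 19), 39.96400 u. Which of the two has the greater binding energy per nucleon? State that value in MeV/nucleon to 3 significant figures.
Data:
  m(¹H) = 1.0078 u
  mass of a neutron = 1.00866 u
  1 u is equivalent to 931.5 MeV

²²²₈₆Rn: Σm = 86(1.0078) + 136(1.00866) = 223.84856 u; Δm = 1.830982 u; E_B = 1705.6 MeV; E_B/A = 7.683 MeV
⁴⁰₁₉K: Σm = 19(1.0078) + 21(1.00866) = 40.33006 u; Δm = 0.36606 u; E_B = 340.985 MeV; E_B/A = 8.5246 MeV
⁴⁰₁₉K has the higher binding energy per nucleon, so it is the more tightly bound nucleus.

⁴⁰₁₉K; 8.52 MeV/nucleon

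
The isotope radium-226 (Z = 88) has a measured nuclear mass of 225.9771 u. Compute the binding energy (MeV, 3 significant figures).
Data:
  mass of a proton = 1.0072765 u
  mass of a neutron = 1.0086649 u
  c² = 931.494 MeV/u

1730 MeV

Mass of separated nucleons = 88(1.0072765) + 138(1.0086649) = 88.6403320 + 139.1957562 = 227.8360882 u
Mass defect Δm = 227.8360882 − 225.9771 = 1.8589882 u
Converting to energy: 1.8589882 u × 931.494 MeV/u = 1731.64 MeV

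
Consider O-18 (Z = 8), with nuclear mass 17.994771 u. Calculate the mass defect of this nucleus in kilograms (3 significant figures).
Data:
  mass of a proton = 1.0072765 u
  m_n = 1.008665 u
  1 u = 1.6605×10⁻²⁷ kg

The nucleus contains 8 protons and 18 − 8 = 10 neutrons.
Mass of separated nucleons = 8(1.0072765) + 10(1.008665) = 8.0582120 + 10.086650 = 18.1448620 u
Δm = 18.1448620 − 17.994771 = 0.1500910 u
In SI units: 0.1500910 u × 1.6605×10⁻²⁷ kg/u = 2.4923e-28 kg

2.49e-28 kg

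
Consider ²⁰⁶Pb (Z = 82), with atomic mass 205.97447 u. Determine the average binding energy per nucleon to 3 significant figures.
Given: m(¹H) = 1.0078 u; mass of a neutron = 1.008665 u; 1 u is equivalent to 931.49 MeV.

7.87 MeV/nucleon

Mass of separated nucleons = 82(1.0078) + 124(1.008665) = 82.6396 + 125.074460 = 207.714060 u
Mass defect Δm = 207.714060 − 205.97447 = 1.739590 u
E_B = 1.739590 × 931.49 = 1620.41 MeV
Dividing by A = 206 gives 7.866 MeV per nucleon.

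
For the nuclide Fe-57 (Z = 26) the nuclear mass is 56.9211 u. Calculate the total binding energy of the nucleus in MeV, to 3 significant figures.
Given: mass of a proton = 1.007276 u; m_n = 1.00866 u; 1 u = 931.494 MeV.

Mass of separated nucleons = 26(1.007276) + 31(1.00866) = 26.189176 + 31.26846 = 57.457636 u
Mass defect Δm = 57.457636 − 56.9211 = 0.536536 u
E_B = 0.536536 × 931.494 = 499.780 MeV

500 MeV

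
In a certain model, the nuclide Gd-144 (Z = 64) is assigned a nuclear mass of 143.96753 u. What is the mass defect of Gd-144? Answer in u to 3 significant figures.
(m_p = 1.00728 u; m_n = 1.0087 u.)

With 64 protons and 80 neutrons (A = 144):
Total constituent mass: 64 × 1.00728 + 80 × 1.0087 = 145.16192 u
The mass defect is 145.16192 − 143.96753 = 1.19439 u.

1.19 u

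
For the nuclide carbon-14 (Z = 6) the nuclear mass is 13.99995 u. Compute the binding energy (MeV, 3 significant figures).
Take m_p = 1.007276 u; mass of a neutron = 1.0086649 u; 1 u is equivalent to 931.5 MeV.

Z = 6, so N = A − Z = 14 − 6 = 8.
Total constituent mass: 6 × 1.007276 + 8 × 1.0086649 = 14.1129752 u
Δm = 14.1129752 − 13.99995 = 0.1130252 u
Converting to energy: 0.1130252 u × 931.5 MeV/u = 105.283 MeV

105 MeV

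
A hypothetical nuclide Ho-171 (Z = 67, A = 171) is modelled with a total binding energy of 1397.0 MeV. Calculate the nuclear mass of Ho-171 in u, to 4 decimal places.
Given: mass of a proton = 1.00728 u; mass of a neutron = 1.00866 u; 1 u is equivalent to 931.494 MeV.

Mass defect = 1397.0 MeV / (931.494 MeV/u) = 1.499741 u
Constituent mass = 67(1.00728) + 104(1.00866) = 172.38840 u
Nuclear mass = 172.38840 − 1.499741 = 170.888659 u ≈ 170.8887 u (to 4 decimal places)

170.8887 u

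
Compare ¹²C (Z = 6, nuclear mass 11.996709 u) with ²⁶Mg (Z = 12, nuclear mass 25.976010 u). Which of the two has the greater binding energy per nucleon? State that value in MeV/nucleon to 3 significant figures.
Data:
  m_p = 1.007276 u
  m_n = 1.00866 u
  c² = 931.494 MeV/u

²⁶Mg; 8.33 MeV/nucleon

¹²C: Σm = 6(1.007276) + 6(1.00866) = 12.095616 u; Δm = 0.098907 u; E_B = 92.131 MeV; E_B/A = 7.678 MeV
²⁶Mg: Σm = 12(1.007276) + 14(1.00866) = 26.208552 u; Δm = 0.232542 u; E_B = 216.61 MeV; E_B/A = 8.331 MeV
²⁶Mg has the higher binding energy per nucleon, so it is the more tightly bound nucleus.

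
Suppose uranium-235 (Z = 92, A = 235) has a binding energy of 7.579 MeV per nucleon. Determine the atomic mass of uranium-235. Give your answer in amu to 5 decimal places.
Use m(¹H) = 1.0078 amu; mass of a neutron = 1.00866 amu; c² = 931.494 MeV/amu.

235.04393 amu

Total binding energy = 235 × 7.579 = 1781.065 MeV
Mass defect = 1781.065 MeV / (931.494 MeV/amu) = 1.9120520 amu
Constituent mass = 92(1.0078) + 143(1.00866) = 236.95598 amu
Atomic mass = 236.95598 − 1.9120520 = 235.0439280 amu ≈ 235.04393 amu (to 5 decimal places)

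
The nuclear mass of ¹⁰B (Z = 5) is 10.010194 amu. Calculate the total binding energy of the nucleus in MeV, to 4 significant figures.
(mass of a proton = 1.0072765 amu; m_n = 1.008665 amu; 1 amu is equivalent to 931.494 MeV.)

64.75 MeV

Mass of separated nucleons = 5(1.0072765) + 5(1.008665) = 5.0363825 + 5.043325 = 10.0797075 amu
Δm = 10.0797075 − 10.010194 = 0.0695135 amu
Binding energy = Δm·c² = 0.0695135 × 931.494 MeV/amu = 64.7514 MeV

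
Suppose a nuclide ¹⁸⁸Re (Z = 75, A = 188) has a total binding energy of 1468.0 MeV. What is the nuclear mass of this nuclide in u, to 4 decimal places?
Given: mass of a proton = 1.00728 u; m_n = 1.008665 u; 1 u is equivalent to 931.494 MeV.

Mass defect = 1468.0 MeV / (931.494 MeV/u) = 1.575963 u
Constituent mass = 75(1.00728) + 113(1.008665) = 189.525145 u
Nuclear mass = 189.525145 − 1.575963 = 187.949182 u ≈ 187.9492 u (to 4 decimal places)

187.9492 u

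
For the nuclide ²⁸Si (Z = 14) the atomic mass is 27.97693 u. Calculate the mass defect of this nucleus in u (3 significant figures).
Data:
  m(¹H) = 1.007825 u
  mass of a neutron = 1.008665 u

0.254 u

The nucleus contains 14 protons and 28 − 14 = 14 neutrons.
Σm = 14·m(¹H) + 14·m_n = 14.109550 + 14.121310 = 28.230860 u
Mass defect Δm = 28.230860 − 27.97693 = 0.253930 u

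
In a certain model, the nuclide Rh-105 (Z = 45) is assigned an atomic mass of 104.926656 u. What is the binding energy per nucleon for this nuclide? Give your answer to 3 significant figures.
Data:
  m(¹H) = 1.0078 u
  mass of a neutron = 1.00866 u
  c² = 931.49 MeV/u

With 45 protons and 60 neutrons (A = 105):
Mass of separated nucleons = 45(1.0078) + 60(1.00866) = 45.3510 + 60.51960 = 105.87060 u
The mass defect is 105.87060 − 104.926656 = 0.943944 u.
E_B = 0.943944 × 931.49 = 879.274 MeV
Per nucleon: 879.274 / 105 = 8.374 MeV

8.37 MeV/nucleon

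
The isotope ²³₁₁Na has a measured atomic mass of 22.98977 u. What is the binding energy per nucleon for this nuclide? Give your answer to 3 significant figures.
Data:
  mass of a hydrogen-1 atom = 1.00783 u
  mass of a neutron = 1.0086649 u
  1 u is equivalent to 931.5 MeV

8.11 MeV/nucleon

Z = 11, so N = A − Z = 23 − 11 = 12.
Mass of separated nucleons = 11(1.00783) + 12(1.0086649) = 11.08613 + 12.1039788 = 23.1901088 u
Δm = 23.1901088 − 22.98977 = 0.2003388 u
E_B = 0.2003388 × 931.5 = 186.616 MeV
Per nucleon: 186.616 / 23 = 8.114 MeV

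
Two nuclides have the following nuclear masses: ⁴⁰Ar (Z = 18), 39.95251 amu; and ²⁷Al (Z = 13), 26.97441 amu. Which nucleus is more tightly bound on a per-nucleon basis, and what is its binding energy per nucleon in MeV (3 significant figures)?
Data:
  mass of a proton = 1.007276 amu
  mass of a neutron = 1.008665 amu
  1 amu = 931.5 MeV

⁴⁰Ar; 8.60 MeV/nucleon

⁴⁰Ar: Σm = 18(1.007276) + 22(1.008665) = 40.321598 amu; Δm = 0.369088 amu; E_B = 343.81 MeV; E_B/A = 8.595 MeV
²⁷Al: Σm = 13(1.007276) + 14(1.008665) = 27.215898 amu; Δm = 0.241488 amu; E_B = 224.95 MeV; E_B/A = 8.331 MeV
⁴⁰Ar has the higher binding energy per nucleon, so it is the more tightly bound nucleus.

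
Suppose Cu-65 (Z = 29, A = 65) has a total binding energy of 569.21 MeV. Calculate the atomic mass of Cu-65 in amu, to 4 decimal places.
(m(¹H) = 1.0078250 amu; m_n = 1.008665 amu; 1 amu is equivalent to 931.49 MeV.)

Mass defect = 569.21 MeV / (931.49 MeV/amu) = 0.611075 amu
Constituent mass = 29(1.0078250) + 36(1.008665) = 65.5388650 amu
Atomic mass = 65.5388650 − 0.611075 = 64.9277900 amu ≈ 64.9278 amu (to 4 decimal places)

64.9278 amu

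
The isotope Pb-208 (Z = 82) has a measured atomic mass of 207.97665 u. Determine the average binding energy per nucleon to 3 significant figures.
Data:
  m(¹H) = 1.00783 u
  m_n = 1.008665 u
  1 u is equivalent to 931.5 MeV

7.87 MeV/nucleon

Σm = 82·m(¹H) + 126·m_n = 82.64206 + 127.091790 = 209.733850 u
Δm = 209.733850 − 207.97665 = 1.757200 u
Binding energy = Δm·c² = 1.757200 × 931.5 MeV/u = 1636.83 MeV
Dividing by A = 208 gives 7.869 MeV per nucleon.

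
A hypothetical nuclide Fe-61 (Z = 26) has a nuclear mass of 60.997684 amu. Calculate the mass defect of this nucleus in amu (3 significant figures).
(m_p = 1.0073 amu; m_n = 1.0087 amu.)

0.497 amu

Mass of separated nucleons = 26(1.0073) + 35(1.0087) = 26.1898 + 35.3045 = 61.4943 amu
Mass defect Δm = 61.4943 − 60.997684 = 0.496616 amu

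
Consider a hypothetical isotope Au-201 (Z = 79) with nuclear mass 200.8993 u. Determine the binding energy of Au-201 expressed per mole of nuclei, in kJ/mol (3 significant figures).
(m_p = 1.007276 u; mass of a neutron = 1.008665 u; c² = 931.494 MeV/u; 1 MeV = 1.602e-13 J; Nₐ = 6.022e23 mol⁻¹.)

1.56e+11 kJ/mol

With 79 protons and 122 neutrons (A = 201):
Mass of separated nucleons = 79(1.007276) + 122(1.008665) = 79.574804 + 123.057130 = 202.631934 u
Mass defect Δm = 202.631934 − 200.8993 = 1.732634 u
Binding energy = Δm·c² = 1.732634 × 931.494 MeV/u = 1613.94 MeV
Per nucleus in joules: 1613.94 MeV × 1.602e-13 J/MeV = 2.5855e-10 J
Per mole: 2.5855e-10 J × 6.022e23 mol⁻¹ = 1.5570e+14 J/mol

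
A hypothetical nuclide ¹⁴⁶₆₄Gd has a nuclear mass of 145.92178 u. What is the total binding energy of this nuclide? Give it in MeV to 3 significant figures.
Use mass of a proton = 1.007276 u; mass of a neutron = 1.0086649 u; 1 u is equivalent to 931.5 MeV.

1170 MeV

The nucleus contains 64 protons and 146 − 64 = 82 neutrons.
Σm = 64·m_p + 82·m_n = 64.465664 + 82.7105218 = 147.1761858 u
The mass defect is 147.1761858 − 145.92178 = 1.2544058 u.
Converting to energy: 1.2544058 u × 931.5 MeV/u = 1168.48 MeV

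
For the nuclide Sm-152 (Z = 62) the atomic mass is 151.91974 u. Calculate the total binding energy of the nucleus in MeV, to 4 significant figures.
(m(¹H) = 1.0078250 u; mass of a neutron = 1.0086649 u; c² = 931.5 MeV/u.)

1253 MeV

Z = 62, so N = A − Z = 152 − 62 = 90.
Mass of separated nucleons = 62(1.0078250) + 90(1.0086649) = 62.4851500 + 90.7798410 = 153.2649910 u
Mass defect Δm = 153.2649910 − 151.91974 = 1.3452510 u
Binding energy = Δm·c² = 1.3452510 × 931.5 MeV/u = 1253.10 MeV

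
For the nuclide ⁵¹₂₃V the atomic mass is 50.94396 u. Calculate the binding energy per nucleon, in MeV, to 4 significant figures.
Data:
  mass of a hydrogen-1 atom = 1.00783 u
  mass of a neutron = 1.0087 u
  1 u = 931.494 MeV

8.762 MeV/nucleon

With 23 protons and 28 neutrons (A = 51):
Σm = 23·m(¹H) + 28·m_n = 23.18009 + 28.2436 = 51.42369 u
Δm = 51.42369 − 50.94396 = 0.47973 u
E_B = 0.47973 × 931.494 = 446.866 MeV
Per nucleon: 446.866 / 51 = 8.762 MeV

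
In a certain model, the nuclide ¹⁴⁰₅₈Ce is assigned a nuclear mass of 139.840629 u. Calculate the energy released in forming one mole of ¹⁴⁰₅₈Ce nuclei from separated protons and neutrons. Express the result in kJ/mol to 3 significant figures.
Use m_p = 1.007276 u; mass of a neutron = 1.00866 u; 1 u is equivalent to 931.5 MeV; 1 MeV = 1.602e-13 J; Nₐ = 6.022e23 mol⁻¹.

1.16e+11 kJ/mol

Mass of separated nucleons = 58(1.007276) + 82(1.00866) = 58.422008 + 82.71012 = 141.132128 u
Mass defect Δm = 141.132128 − 139.840629 = 1.291499 u
Converting to energy: 1.291499 u × 931.5 MeV/u = 1203.03 MeV
Per nucleus in joules: 1203.03 MeV × 1.602e-13 J/MeV = 1.9273e-10 J
Per mole: 1.9273e-10 J × 6.022e23 mol⁻¹ = 1.1606e+14 J/mol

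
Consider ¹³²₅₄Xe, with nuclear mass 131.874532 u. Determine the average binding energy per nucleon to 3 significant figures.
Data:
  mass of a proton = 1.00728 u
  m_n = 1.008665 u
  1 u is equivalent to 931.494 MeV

The nucleus contains 54 protons and 132 − 54 = 78 neutrons.
Total constituent mass: 54 × 1.00728 + 78 × 1.008665 = 133.068990 u
Δm = 133.068990 − 131.874532 = 1.194458 u
Converting to energy: 1.194458 u × 931.494 MeV/u = 1112.63 MeV
Per nucleon: 1112.63 / 132 = 8.429 MeV

8.43 MeV/nucleon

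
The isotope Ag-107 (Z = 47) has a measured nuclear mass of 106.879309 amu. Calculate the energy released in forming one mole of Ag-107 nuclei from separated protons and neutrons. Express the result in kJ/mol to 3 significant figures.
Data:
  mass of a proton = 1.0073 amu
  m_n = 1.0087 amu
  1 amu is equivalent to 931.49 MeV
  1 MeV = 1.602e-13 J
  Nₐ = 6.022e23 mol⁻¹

8.86e+10 kJ/mol

With 47 protons and 60 neutrons (A = 107):
Σm = 47·m_p + 60·m_n = 47.3431 + 60.5220 = 107.8651 amu
Mass defect Δm = 107.8651 − 106.879309 = 0.985791 amu
Binding energy = Δm·c² = 0.985791 × 931.49 MeV/amu = 918.254 MeV
Per nucleus in joules: 918.254 MeV × 1.602e-13 J/MeV = 1.4710e-10 J
Per mole: 1.4710e-10 J × 6.022e23 mol⁻¹ = 8.8584e+13 J/mol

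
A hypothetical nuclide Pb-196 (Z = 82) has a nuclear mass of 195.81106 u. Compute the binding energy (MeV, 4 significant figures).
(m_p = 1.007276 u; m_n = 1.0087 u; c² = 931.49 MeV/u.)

1656 MeV

Mass of separated nucleons = 82(1.007276) + 114(1.0087) = 82.596632 + 114.9918 = 197.588432 u
The mass defect is 197.588432 − 195.81106 = 1.777372 u.
Converting to energy: 1.777372 u × 931.49 MeV/u = 1655.60 MeV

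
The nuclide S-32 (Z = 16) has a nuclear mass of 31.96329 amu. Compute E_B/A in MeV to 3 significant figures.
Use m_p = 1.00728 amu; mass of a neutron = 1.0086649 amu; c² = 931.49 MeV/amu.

8.49 MeV/nucleon

Z = 16, so N = A − Z = 32 − 16 = 16.
Σm = 16·m_p + 16·m_n = 16.11648 + 16.1386384 = 32.2551184 amu
Mass defect Δm = 32.2551184 − 31.96329 = 0.2918284 amu
E_B = 0.2918284 × 931.49 = 271.8352 MeV
BE/A = 271.8352 MeV / 32 = 8.4949 MeV/nucleon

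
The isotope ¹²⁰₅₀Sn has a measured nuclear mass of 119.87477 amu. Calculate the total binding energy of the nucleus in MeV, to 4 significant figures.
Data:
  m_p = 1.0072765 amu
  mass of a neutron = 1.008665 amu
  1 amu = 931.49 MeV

The nucleus contains 50 protons and 120 − 50 = 70 neutrons.
Total constituent mass: 50 × 1.0072765 + 70 × 1.008665 = 120.9703750 amu
Δm = 120.9703750 − 119.87477 = 1.0956050 amu
E_B = 1.0956050 × 931.49 = 1020.55 MeV

1021 MeV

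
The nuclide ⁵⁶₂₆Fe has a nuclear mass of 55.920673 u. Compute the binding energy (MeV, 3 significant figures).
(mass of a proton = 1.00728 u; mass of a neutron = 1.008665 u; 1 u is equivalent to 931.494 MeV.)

Z = 26, so N = A − Z = 56 − 26 = 30.
Σm = 26·m_p + 30·m_n = 26.18928 + 30.259950 = 56.449230 u
Δm = 56.449230 − 55.920673 = 0.528557 u
Converting to energy: 0.528557 u × 931.494 MeV/u = 492.348 MeV

492 MeV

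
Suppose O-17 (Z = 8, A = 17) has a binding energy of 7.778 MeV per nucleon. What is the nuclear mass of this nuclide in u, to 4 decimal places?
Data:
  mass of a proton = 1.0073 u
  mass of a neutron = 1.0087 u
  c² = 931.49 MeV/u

16.9947 u

Total binding energy = 17 × 7.778 = 132.226 MeV
Mass defect = 132.226 MeV / (931.49 MeV/u) = 0.141951 u
Constituent mass = 8(1.0073) + 9(1.0087) = 17.1367 u
Nuclear mass = 17.1367 − 0.141951 = 16.994749 u ≈ 16.9947 u (to 4 decimal places)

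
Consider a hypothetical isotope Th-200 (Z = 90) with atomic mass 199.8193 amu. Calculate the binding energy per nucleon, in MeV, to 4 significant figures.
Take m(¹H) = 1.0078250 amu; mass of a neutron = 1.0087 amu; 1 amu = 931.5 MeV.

Mass of separated nucleons = 90(1.0078250) + 110(1.0087) = 90.7042500 + 110.9570 = 201.6612500 amu
The mass defect is 201.6612500 − 199.8193 = 1.8419500 amu.
Converting to energy: 1.8419500 amu × 931.5 MeV/amu = 1715.78 MeV
BE/A = 1715.78 MeV / 200 = 8.579 MeV/nucleon

8.579 MeV/nucleon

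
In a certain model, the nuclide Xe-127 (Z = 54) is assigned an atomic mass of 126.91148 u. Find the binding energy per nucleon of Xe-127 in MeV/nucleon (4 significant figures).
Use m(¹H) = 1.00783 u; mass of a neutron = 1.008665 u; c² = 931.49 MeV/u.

8.390 MeV/nucleon

With 54 protons and 73 neutrons (A = 127):
Total constituent mass: 54 × 1.00783 + 73 × 1.008665 = 128.055365 u
Δm = 128.055365 − 126.91148 = 1.143885 u
Binding energy = Δm·c² = 1.143885 × 931.49 MeV/u = 1065.52 MeV
BE/A = 1065.52 MeV / 127 = 8.390 MeV/nucleon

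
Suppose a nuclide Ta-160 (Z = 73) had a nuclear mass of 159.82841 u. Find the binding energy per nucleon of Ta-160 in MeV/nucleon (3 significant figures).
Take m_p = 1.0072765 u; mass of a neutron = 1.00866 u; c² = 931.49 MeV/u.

The nucleus contains 73 protons and 160 − 73 = 87 neutrons.
Mass of separated nucleons = 73(1.0072765) + 87(1.00866) = 73.5311845 + 87.75342 = 161.2846045 u
The mass defect is 161.2846045 − 159.82841 = 1.4561945 u.
Binding energy = Δm·c² = 1.4561945 × 931.49 MeV/u = 1356.43 MeV
Per nucleon: 1356.43 / 160 = 8.478 MeV

8.48 MeV/nucleon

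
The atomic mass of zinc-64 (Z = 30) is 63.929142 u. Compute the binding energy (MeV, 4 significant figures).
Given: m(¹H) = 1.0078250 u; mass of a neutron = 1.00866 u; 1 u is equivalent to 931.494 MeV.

558.9 MeV

Total constituent mass: 30 × 1.0078250 + 34 × 1.00866 = 64.5291900 u
Mass defect Δm = 64.5291900 − 63.929142 = 0.6000480 u
Binding energy = Δm·c² = 0.6000480 × 931.494 MeV/u = 558.941 MeV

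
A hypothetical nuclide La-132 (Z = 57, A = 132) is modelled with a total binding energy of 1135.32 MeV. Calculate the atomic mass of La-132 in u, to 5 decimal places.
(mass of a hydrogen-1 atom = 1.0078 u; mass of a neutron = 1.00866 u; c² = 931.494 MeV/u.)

Mass defect = 1135.32 MeV / (931.494 MeV/u) = 1.2188162 u
Constituent mass = 57(1.0078) + 75(1.00866) = 133.09410 u
Atomic mass = 133.09410 − 1.2188162 = 131.8752838 u ≈ 131.87528 u (to 5 decimal places)

131.87528 u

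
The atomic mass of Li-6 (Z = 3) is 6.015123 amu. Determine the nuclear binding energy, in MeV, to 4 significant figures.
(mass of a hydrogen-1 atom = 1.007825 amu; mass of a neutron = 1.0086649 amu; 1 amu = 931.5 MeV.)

Σm = 3·m(¹H) + 3·m_n = 3.023475 + 3.0259947 = 6.0494697 amu
The mass defect is 6.0494697 − 6.015123 = 0.0343467 amu.
Converting to energy: 0.0343467 amu × 931.5 MeV/amu = 31.9940 MeV

31.99 MeV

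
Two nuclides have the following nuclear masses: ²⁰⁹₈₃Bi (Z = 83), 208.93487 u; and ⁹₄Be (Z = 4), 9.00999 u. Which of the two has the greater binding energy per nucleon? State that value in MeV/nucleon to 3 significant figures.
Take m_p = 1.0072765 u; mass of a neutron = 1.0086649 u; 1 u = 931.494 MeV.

²⁰⁹₈₃Bi; 7.85 MeV/nucleon

²⁰⁹₈₃Bi: Σm = 83(1.0072765) + 126(1.0086649) = 210.6957269 u; Δm = 1.7608569 u; E_B = 1640.2 MeV; E_B/A = 7.848 MeV
⁹₄Be: Σm = 4(1.0072765) + 5(1.0086649) = 9.0724305 u; Δm = 0.0624405 u; E_B = 58.163 MeV; E_B/A = 6.463 MeV
²⁰⁹₈₃Bi has the higher binding energy per nucleon, so it is the more tightly bound nucleus.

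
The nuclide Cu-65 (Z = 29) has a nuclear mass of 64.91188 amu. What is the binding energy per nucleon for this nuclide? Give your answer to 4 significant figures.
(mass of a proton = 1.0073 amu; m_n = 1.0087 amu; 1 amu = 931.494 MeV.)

8.785 MeV/nucleon

With 29 protons and 36 neutrons (A = 65):
Σm = 29·m_p + 36·m_n = 29.2117 + 36.3132 = 65.5249 amu
Δm = 65.5249 − 64.91188 = 0.61302 amu
Binding energy = Δm·c² = 0.61302 × 931.494 MeV/amu = 571.024 MeV
BE/A = 571.024 MeV / 65 = 8.785 MeV/nucleon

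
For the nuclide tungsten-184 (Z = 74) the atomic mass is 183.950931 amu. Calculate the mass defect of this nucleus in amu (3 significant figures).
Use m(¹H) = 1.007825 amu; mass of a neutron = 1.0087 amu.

With 74 protons and 110 neutrons (A = 184):
Mass of separated nucleons = 74(1.007825) + 110(1.0087) = 74.579050 + 110.9570 = 185.536050 amu
Δm = 185.536050 − 183.950931 = 1.585119 amu

1.59 amu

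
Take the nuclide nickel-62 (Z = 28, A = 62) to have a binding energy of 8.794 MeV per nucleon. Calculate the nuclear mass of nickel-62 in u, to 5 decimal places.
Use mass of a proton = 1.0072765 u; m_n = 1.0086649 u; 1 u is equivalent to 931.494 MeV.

61.91302 u

Total binding energy = 62 × 8.794 = 545.228 MeV
Mass defect = 545.228 MeV / (931.494 MeV/u) = 0.5853264 u
Constituent mass = 28(1.0072765) + 34(1.0086649) = 62.4983486 u
Nuclear mass = 62.4983486 − 0.5853264 = 61.9130222 u ≈ 61.91302 u (to 5 decimal places)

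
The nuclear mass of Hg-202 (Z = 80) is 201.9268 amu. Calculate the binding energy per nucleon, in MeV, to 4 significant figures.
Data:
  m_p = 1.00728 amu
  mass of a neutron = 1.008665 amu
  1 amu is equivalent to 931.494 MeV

With 80 protons and 122 neutrons (A = 202):
Mass of separated nucleons = 80(1.00728) + 122(1.008665) = 80.58240 + 123.057130 = 203.639530 amu
Mass defect Δm = 203.639530 − 201.9268 = 1.712730 amu
Binding energy = Δm·c² = 1.712730 × 931.494 MeV/amu = 1595.40 MeV
Dividing by A = 202 gives 7.898 MeV per nucleon.

7.898 MeV/nucleon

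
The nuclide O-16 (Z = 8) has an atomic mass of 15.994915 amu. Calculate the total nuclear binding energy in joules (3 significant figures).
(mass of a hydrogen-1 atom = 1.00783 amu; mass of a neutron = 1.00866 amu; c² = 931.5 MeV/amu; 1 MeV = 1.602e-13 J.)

2.04e-11 J

The nucleus contains 8 protons and 16 − 8 = 8 neutrons.
Mass of separated nucleons = 8(1.00783) + 8(1.00866) = 8.06264 + 8.06928 = 16.13192 amu
Mass defect Δm = 16.13192 − 15.994915 = 0.137005 amu
Converting to energy: 0.137005 amu × 931.5 MeV/amu = 127.620 MeV
In joules: 127.620 MeV × 1.602e-13 J/MeV = 2.0445e-11 J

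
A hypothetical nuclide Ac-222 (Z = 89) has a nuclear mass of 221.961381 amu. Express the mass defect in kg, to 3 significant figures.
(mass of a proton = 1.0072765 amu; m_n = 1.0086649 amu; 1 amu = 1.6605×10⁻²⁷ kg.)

The nucleus contains 89 protons and 222 − 89 = 133 neutrons.
Total constituent mass: 89 × 1.0072765 + 133 × 1.0086649 = 223.8000402 amu
The mass defect is 223.8000402 − 221.961381 = 1.8386592 amu.
In SI units: 1.8386592 amu × 1.6605×10⁻²⁷ kg/amu = 3.0531e-27 kg

3.05e-27 kg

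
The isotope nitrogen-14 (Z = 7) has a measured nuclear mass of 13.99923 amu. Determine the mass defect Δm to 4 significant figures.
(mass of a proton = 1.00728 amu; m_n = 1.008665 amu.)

The nucleus contains 7 protons and 14 − 7 = 7 neutrons.
Σm = 7·m_p + 7·m_n = 7.05096 + 7.060655 = 14.111615 amu
Δm = 14.111615 − 13.99923 = 0.112385 amu

0.1124 amu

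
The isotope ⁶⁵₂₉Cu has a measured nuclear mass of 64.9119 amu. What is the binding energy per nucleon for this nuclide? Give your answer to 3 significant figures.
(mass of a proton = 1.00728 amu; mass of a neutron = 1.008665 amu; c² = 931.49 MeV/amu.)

8.76 MeV/nucleon

Mass of separated nucleons = 29(1.00728) + 36(1.008665) = 29.21112 + 36.311940 = 65.523060 amu
The mass defect is 65.523060 − 64.9119 = 0.611160 amu.
E_B = 0.611160 × 931.49 = 569.289 MeV
Dividing by A = 65 gives 8.758 MeV per nucleon.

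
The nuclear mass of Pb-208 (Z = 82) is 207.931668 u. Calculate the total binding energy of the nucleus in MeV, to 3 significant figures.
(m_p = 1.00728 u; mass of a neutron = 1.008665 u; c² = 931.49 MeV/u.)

1640 MeV

Z = 82, so N = A − Z = 208 − 82 = 126.
Total constituent mass: 82 × 1.00728 + 126 × 1.008665 = 209.688750 u
The mass defect is 209.688750 − 207.931668 = 1.757082 u.
E_B = 1.757082 × 931.49 = 1636.70 MeV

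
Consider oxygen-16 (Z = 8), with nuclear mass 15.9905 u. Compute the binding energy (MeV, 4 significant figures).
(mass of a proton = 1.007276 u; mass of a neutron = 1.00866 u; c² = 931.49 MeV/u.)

Σm = 8·m_p + 8·m_n = 8.058208 + 8.06928 = 16.127488 u
Mass defect Δm = 16.127488 − 15.9905 = 0.136988 u
Binding energy = Δm·c² = 0.136988 × 931.49 MeV/u = 127.603 MeV

127.6 MeV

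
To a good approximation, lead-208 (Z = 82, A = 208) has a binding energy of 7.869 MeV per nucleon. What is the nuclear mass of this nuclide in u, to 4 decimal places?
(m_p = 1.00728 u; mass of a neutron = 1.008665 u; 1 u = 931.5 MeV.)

207.9316 u

Total binding energy = 208 × 7.869 = 1636.752 MeV
Mass defect = 1636.752 MeV / (931.5 MeV/u) = 1.757114 u
Constituent mass = 82(1.00728) + 126(1.008665) = 209.688750 u
Nuclear mass = 209.688750 − 1.757114 = 207.931636 u ≈ 207.9316 u (to 4 decimal places)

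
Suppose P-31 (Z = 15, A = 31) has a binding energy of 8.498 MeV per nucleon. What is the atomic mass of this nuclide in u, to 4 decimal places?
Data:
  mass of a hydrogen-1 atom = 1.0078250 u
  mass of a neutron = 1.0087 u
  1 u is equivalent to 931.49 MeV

30.9738 u

Total binding energy = 31 × 8.498 = 263.438 MeV
Mass defect = 263.438 MeV / (931.49 MeV/u) = 0.282814 u
Constituent mass = 15(1.0078250) + 16(1.0087) = 31.2565750 u
Atomic mass = 31.2565750 − 0.282814 = 30.9737610 u ≈ 30.9738 u (to 4 decimal places)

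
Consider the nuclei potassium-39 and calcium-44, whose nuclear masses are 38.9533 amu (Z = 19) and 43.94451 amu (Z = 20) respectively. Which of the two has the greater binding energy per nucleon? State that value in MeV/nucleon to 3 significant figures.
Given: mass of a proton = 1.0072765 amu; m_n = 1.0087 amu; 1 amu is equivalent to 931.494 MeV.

calcium-44; 8.68 MeV/nucleon

potassium-39: Σm = 19(1.0072765) + 20(1.0087) = 39.3122535 amu; Δm = 0.3589535 amu; E_B = 334.36 MeV; E_B/A = 8.573 MeV
calcium-44: Σm = 20(1.0072765) + 24(1.0087) = 44.3543300 amu; Δm = 0.4098200 amu; E_B = 381.74 MeV; E_B/A = 8.676 MeV
calcium-44 has the higher binding energy per nucleon, so it is the more tightly bound nucleus.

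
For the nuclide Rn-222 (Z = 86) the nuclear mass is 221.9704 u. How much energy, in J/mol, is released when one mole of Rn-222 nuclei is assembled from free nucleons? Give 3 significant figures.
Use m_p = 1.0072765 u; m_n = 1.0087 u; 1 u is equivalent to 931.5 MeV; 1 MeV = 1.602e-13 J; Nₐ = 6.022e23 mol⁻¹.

1.65e+14 J/mol

The nucleus contains 86 protons and 222 − 86 = 136 neutrons.
Total constituent mass: 86 × 1.0072765 + 136 × 1.0087 = 223.8089790 u
Δm = 223.8089790 − 221.9704 = 1.8385790 u
Converting to energy: 1.8385790 u × 931.5 MeV/u = 1712.64 MeV
Per nucleus in joules: 1712.64 MeV × 1.602e-13 J/MeV = 2.7436e-10 J
Per mole: 2.7436e-10 J × 6.022e23 mol⁻¹ = 1.6522e+14 J/mol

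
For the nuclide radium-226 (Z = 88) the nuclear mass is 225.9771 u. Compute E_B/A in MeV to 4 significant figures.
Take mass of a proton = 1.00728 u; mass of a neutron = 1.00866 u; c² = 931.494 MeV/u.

Z = 88, so N = A − Z = 226 − 88 = 138.
Total constituent mass: 88 × 1.00728 + 138 × 1.00866 = 227.83572 u
Δm = 227.83572 − 225.9771 = 1.85862 u
Binding energy = Δm·c² = 1.85862 × 931.494 MeV/u = 1731.29 MeV
BE/A = 1731.29 MeV / 226 = 7.661 MeV/nucleon

7.661 MeV/nucleon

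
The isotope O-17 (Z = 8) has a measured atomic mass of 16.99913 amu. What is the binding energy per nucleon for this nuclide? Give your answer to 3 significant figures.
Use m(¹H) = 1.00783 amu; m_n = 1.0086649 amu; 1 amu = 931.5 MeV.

7.75 MeV/nucleon

The nucleus contains 8 protons and 17 − 8 = 9 neutrons.
Mass of separated nucleons = 8(1.00783) + 9(1.0086649) = 8.06264 + 9.0779841 = 17.1406241 amu
Mass defect Δm = 17.1406241 − 16.99913 = 0.1414941 amu
Converting to energy: 0.1414941 amu × 931.5 MeV/amu = 131.802 MeV
Dividing by A = 17 gives 7.753 MeV per nucleon.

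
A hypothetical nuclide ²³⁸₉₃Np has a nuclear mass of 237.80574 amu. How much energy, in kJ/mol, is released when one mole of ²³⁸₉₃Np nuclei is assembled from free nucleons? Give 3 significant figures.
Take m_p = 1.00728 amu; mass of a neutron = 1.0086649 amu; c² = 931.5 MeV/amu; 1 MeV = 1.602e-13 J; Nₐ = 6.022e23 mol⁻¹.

With 93 protons and 145 neutrons (A = 238):
Σm = 93·m_p + 145·m_n = 93.67704 + 146.2564105 = 239.9334505 amu
The mass defect is 239.9334505 − 237.80574 = 2.1277105 amu.
E_B = 2.1277105 × 931.5 = 1981.96 MeV
Per nucleus in joules: 1981.96 MeV × 1.602e-13 J/MeV = 3.1751e-10 J
Per mole: 3.1751e-10 J × 6.022e23 mol⁻¹ = 1.9120e+14 J/mol

1.91e+11 kJ/mol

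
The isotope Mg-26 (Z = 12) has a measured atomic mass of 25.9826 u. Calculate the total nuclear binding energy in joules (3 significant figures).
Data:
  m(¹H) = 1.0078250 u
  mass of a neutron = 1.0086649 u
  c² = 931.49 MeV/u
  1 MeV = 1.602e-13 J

With 12 protons and 14 neutrons (A = 26):
Mass of separated nucleons = 12(1.0078250) + 14(1.0086649) = 12.0939000 + 14.1213086 = 26.2152086 u
Mass defect Δm = 26.2152086 − 25.9826 = 0.2326086 u
E_B = 0.2326086 × 931.49 = 216.673 MeV
In joules: 216.673 MeV × 1.602e-13 J/MeV = 3.4711e-11 J

3.47e-11 J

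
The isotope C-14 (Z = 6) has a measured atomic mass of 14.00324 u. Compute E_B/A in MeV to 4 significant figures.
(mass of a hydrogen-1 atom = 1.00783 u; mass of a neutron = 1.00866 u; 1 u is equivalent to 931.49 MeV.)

The nucleus contains 6 protons and 14 − 6 = 8 neutrons.
Mass of separated nucleons = 6(1.00783) + 8(1.00866) = 6.04698 + 8.06928 = 14.11626 u
Mass defect Δm = 14.11626 − 14.00324 = 0.11302 u
Converting to energy: 0.11302 u × 931.49 MeV/u = 105.277 MeV
Dividing by A = 14 gives 7.520 MeV per nucleon.

7.520 MeV/nucleon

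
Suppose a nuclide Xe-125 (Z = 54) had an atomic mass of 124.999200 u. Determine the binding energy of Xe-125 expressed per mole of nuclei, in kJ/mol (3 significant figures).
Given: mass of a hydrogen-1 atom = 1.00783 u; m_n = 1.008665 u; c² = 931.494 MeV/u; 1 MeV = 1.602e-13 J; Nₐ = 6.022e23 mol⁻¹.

9.34e+10 kJ/mol

With 54 protons and 71 neutrons (A = 125):
Σm = 54·m(¹H) + 71·m_n = 54.42282 + 71.615215 = 126.038035 u
Δm = 126.038035 − 124.999200 = 1.038835 u
Binding energy = Δm·c² = 1.038835 × 931.494 MeV/u = 967.669 MeV
Per nucleus in joules: 967.669 MeV × 1.602e-13 J/MeV = 1.5502e-10 J
Per mole: 1.5502e-10 J × 6.022e23 mol⁻¹ = 9.3353e+13 J/mol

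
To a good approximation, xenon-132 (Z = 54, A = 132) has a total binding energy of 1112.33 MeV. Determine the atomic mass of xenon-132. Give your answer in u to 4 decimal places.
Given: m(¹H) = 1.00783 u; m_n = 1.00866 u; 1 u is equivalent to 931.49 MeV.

Mass defect = 1112.33 MeV / (931.49 MeV/u) = 1.194141 u
Constituent mass = 54(1.00783) + 78(1.00866) = 133.09830 u
Atomic mass = 133.09830 − 1.194141 = 131.904159 u ≈ 131.9042 u (to 4 decimal places)

131.9042 u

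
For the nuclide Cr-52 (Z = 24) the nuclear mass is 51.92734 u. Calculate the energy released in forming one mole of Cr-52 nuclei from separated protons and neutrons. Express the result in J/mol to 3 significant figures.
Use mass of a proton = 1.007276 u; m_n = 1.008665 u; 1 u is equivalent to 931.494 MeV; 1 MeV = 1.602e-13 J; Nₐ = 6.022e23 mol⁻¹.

Mass of separated nucleons = 24(1.007276) + 28(1.008665) = 24.174624 + 28.242620 = 52.417244 u
Mass defect Δm = 52.417244 − 51.92734 = 0.489904 u
Converting to energy: 0.489904 u × 931.494 MeV/u = 456.343 MeV
Per nucleus in joules: 456.343 MeV × 1.602e-13 J/MeV = 7.3106e-11 J
Per mole: 7.3106e-11 J × 6.022e23 mol⁻¹ = 4.4024e+13 J/mol

4.40e+13 J/mol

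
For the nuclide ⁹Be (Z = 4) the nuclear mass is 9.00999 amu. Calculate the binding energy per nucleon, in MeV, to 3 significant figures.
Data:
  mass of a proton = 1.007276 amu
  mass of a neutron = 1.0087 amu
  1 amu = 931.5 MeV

Mass of separated nucleons = 4(1.007276) + 5(1.0087) = 4.029104 + 5.0435 = 9.072604 amu
Mass defect Δm = 9.072604 − 9.00999 = 0.062614 amu
Converting to energy: 0.062614 amu × 931.5 MeV/amu = 58.3249 MeV
Per nucleon: 58.3249 / 9 = 6.481 MeV

6.48 MeV/nucleon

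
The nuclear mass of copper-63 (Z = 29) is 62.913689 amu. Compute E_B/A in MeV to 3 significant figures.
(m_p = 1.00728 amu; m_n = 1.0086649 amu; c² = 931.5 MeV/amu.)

8.75 MeV/nucleon

Total constituent mass: 29 × 1.00728 + 34 × 1.0086649 = 63.5057266 amu
Δm = 63.5057266 − 62.913689 = 0.5920376 amu
E_B = 0.5920376 × 931.5 = 551.483 MeV
BE/A = 551.483 MeV / 63 = 8.754 MeV/nucleon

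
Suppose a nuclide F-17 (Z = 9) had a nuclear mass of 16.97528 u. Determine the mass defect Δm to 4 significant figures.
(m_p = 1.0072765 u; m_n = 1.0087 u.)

0.1598 u

Z = 9, so N = A − Z = 17 − 9 = 8.
Mass of separated nucleons = 9(1.0072765) + 8(1.0087) = 9.0654885 + 8.0696 = 17.1350885 u
Mass defect Δm = 17.1350885 − 16.97528 = 0.1598085 u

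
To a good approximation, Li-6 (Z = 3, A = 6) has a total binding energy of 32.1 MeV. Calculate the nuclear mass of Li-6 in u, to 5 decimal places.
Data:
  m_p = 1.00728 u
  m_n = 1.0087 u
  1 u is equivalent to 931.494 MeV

Mass defect = 32.1 MeV / (931.494 MeV/u) = 0.0344608 u
Constituent mass = 3(1.00728) + 3(1.0087) = 6.04794 u
Nuclear mass = 6.04794 − 0.0344608 = 6.0134792 u ≈ 6.01348 u (to 5 decimal places)

6.01348 u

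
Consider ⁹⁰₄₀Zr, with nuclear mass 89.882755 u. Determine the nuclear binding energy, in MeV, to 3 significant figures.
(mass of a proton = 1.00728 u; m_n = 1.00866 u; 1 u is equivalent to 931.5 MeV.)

The nucleus contains 40 protons and 90 − 40 = 50 neutrons.
Mass of separated nucleons = 40(1.00728) + 50(1.00866) = 40.29120 + 50.43300 = 90.72420 u
Δm = 90.72420 − 89.882755 = 0.841445 u
E_B = 0.841445 × 931.5 = 783.806 MeV

784 MeV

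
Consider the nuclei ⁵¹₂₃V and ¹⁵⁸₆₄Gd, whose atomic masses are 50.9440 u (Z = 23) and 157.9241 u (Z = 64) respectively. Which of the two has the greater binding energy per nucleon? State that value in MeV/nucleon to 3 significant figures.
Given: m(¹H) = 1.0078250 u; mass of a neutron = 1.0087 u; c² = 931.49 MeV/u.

⁵¹₂₃V; 8.76 MeV/nucleon

⁵¹₂₃V: Σm = 23(1.0078250) + 28(1.0087) = 51.4235750 u; Δm = 0.4795750 u; E_B = 446.72 MeV; E_B/A = 8.759 MeV
¹⁵⁸₆₄Gd: Σm = 64(1.0078250) + 94(1.0087) = 159.3186000 u; Δm = 1.3945000 u; E_B = 1298.96 MeV; E_B/A = 8.221 MeV
⁵¹₂₃V has the higher binding energy per nucleon, so it is the more tightly bound nucleus.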